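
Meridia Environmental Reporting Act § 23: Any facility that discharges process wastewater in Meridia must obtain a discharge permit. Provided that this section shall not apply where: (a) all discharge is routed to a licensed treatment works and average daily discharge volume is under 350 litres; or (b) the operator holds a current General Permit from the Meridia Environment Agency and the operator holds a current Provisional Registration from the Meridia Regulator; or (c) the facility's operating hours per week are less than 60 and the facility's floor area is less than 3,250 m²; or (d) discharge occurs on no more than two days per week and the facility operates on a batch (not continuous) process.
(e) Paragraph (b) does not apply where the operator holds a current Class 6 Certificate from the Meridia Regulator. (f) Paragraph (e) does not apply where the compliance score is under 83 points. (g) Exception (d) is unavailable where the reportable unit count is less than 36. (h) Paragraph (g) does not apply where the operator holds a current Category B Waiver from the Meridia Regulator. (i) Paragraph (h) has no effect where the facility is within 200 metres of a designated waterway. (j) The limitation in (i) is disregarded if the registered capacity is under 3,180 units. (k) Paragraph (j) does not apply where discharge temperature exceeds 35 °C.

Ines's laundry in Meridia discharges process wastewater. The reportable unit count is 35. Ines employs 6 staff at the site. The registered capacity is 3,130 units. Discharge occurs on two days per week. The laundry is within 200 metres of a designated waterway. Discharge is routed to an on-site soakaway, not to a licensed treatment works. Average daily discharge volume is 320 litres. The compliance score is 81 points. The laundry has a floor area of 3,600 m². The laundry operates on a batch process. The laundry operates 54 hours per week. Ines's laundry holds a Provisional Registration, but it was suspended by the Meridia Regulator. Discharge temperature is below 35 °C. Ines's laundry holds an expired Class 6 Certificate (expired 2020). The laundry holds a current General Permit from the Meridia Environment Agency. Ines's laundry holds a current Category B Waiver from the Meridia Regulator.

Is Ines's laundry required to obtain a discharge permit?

Exception (a) does not apply: discharge is not routed to a licensed treatment works.
Exception (b) requires that the operator holds a current Provisional Registration from the Meridia Regulator; but the Provisional Registration is not current, so (b) is unavailable.
Exception (c) requires that the facility's floor area is less than 3,250 m²; but the facility's floor area is 3,600 m², not less than 3,250 m², so (c) is unavailable.
Exception (d): discharge occurs on no more than two days per week; the facility operates on a batch process — every condition holds. Considering the limiting provisions: (g) would limit (d) — the reportable unit count is 35, less than the 36 limit — but (h) sets (g) aside: (h) operates against (g): a current Category B Waiver is held. (i) would limit (h) — the laundry is within 200 m of a designated waterway — but (j) sets (i) aside: (j) is engaged — the registered capacity is 3,130 units, under the 3,180 units limit. (k) is not engaged (discharge temperature is below 35 °C), so (j) stands. Exception (d) stands.

No — exception (d) applies; Ines's laundry is not required to obtain a discharge permit.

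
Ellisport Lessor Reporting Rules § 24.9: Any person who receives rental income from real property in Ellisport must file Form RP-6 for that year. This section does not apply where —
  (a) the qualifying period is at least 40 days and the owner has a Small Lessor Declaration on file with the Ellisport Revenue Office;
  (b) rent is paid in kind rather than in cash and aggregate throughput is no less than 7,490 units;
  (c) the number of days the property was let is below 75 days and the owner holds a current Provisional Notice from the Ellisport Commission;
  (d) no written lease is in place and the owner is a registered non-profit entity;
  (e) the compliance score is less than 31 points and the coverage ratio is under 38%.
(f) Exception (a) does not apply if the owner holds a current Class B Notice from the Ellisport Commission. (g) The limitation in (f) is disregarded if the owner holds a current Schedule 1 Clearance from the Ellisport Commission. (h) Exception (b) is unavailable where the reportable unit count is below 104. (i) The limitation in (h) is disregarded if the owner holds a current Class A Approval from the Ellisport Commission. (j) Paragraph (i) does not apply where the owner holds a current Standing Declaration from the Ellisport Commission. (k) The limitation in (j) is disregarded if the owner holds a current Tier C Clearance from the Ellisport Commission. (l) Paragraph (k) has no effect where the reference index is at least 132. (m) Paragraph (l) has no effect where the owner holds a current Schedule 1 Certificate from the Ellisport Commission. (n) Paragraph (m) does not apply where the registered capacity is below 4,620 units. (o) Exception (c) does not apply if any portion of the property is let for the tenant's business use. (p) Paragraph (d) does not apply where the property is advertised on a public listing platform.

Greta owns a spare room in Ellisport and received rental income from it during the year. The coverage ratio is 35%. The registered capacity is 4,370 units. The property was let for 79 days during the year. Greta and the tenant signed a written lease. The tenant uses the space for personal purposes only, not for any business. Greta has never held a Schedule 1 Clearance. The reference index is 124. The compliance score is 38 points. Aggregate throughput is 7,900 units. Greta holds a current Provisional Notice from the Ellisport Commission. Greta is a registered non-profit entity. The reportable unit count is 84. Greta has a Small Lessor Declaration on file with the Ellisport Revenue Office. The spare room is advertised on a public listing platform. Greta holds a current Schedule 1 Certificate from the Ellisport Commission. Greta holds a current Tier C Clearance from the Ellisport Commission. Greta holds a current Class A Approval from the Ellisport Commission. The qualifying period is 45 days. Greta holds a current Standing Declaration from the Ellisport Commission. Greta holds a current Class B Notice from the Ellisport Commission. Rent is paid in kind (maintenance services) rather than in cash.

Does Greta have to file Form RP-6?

Exception (a): the qualifying period is 45 days, meeting the 40 days threshold; a Small Lessor Declaration is on file — every condition holds. But applying paragraphs (f)–(g): (f) operates against (a): a current Class B Notice is held. (g) is inapplicable (no current Schedule 1 Clearance is held), so (f) stands. So (a) is unavailable.
Exception (b)'s conditions are all satisfied: rent is paid in kind; aggregate throughput is 7,900 units, meeting the 7,490 units threshold. Applying paragraphs (h)–(n): (h) would limit (b) — the reportable unit count is 84, below the 104 limit — but (i) sets (h) aside: (i) is triggered — a current Class A Approval is held. (j) would limit (i) — a current Standing Declaration is held — but (k) sets (j) aside: (k) applies — a current Tier C Clearance is held. (l) does not operate here (the reference index is 124, short of 132), so (k) stands. Exception (b) stands.
Exception (c) requires that the number of days the property was let is below 75 days; but the number of days the property was let is 79 days, not below 75 days, so (c) is unavailable.
Exception (d) fails — a written lease is in place.
Exception (e) does not apply: the compliance score is 38 points, not less than 31 points.

No — exception (b) applies; Greta is not required to file Form RP-6.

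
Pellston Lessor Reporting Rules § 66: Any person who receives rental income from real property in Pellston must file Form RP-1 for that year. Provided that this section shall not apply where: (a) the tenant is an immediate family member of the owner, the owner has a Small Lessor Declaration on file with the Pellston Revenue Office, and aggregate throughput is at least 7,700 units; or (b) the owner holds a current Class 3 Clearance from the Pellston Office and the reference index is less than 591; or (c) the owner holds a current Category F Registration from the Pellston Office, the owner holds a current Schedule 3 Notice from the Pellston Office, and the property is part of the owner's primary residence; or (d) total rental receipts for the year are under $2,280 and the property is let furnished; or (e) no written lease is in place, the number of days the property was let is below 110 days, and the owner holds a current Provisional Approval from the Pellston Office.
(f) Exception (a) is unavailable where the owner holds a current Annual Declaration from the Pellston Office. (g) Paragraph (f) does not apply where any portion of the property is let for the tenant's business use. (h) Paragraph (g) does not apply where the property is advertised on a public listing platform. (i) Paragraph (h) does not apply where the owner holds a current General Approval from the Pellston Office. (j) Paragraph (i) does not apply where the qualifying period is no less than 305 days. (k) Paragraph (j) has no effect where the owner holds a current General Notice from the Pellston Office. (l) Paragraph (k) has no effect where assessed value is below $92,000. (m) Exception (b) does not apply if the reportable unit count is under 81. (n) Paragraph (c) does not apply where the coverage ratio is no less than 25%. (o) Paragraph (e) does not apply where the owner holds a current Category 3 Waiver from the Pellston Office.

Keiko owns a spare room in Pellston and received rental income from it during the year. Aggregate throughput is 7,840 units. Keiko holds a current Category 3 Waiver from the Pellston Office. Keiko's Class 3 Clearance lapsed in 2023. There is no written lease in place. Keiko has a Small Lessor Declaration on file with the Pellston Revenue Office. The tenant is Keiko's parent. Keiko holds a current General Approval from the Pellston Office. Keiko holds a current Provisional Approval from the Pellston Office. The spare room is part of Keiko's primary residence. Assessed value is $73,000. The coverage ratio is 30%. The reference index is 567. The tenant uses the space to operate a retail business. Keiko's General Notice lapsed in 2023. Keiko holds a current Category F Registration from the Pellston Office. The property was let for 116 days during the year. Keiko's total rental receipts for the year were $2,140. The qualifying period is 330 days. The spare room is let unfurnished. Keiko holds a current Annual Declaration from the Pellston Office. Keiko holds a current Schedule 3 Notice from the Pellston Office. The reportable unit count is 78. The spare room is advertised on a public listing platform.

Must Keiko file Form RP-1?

Exception (a): the tenant is an immediate family member; a Small Lessor Declaration is on file; aggregate throughput is 7,840 units, meeting the 7,700 units threshold — every condition holds. However, paragraphs (f)–(l) must be considered: (f) operates against (a): a current Annual Declaration is held. (g) would limit (f) — the space is let for business use — but (h) sets (g) aside: (h) operates — the property is publicly advertised. (i) would limit (h) — a current General Approval is held — but (j) sets (i) aside: (j) operates against (i): the qualifying period is 330 days, meeting the 305 days threshold. (k), which would lift (j), is not engaged — there is no General Notice in force. So (a) is unavailable.
Exception (b) does not apply: no current Class 3 Clearance is held.
Exception (c) is satisfied on its face — a current Category F Registration is held; a current Schedule 3 Notice is held; the spare room is part of the primary residence. Turning to paragraph (n): (n) operates — the coverage ratio is 30%, meeting the 25% threshold. So (c) is unavailable.
Exception (d) fails — the property is let unfurnished.
Exception (e) fails — the number of days the property was let is 116 days, not below 110 days.
No exception displaces § 66.

Yes — Keiko must file Form RP-1.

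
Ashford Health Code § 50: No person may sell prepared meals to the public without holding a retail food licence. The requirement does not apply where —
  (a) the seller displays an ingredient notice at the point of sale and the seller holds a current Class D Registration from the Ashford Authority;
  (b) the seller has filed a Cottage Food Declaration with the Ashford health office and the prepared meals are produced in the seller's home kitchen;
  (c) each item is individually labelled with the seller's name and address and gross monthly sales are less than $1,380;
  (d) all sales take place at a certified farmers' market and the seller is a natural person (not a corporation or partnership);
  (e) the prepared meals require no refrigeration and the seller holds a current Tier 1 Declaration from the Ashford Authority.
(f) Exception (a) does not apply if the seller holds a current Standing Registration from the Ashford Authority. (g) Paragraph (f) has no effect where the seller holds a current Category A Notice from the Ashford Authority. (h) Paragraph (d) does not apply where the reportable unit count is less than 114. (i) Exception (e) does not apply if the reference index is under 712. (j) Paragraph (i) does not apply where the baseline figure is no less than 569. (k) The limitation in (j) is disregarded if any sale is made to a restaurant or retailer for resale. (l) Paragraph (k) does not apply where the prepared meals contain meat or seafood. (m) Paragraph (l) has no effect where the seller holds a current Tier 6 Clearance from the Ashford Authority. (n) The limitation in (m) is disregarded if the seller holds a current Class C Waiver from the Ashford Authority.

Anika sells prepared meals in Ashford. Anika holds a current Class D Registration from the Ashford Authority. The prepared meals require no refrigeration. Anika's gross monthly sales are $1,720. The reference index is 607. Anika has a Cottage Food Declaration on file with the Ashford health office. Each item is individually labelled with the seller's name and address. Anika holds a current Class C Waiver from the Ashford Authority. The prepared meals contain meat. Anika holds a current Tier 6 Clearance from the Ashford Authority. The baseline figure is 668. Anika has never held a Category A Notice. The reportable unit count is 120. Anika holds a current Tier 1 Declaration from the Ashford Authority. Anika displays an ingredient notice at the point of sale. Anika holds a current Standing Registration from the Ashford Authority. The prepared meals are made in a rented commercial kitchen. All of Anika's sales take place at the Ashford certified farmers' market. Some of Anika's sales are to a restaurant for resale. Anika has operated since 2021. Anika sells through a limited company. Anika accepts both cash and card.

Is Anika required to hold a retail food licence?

No — exception (e) applies; Anika is not required to hold a retail food licence.

Exception (a)'s conditions are all satisfied: an ingredient notice is displayed; a current Class D Registration is held. Turning to paragraphs (f)–(g): (f) operates against (a): a current Standing Registration is held. (g), which would lift (f), is not engaged — the Category A Notice is not current. Exception (a) does not apply.
Exception (b) requires that the prepared meals are produced in the seller's home kitchen; but the prepared meals are made in a commercial kitchen, not a home kitchen, so (b) is unavailable.
Exception (c) requires that gross monthly sales are less than $1,380; but gross monthly sales are $1,720, not less than $1,380, so (c) is unavailable.
Exception (d) fails — the seller operates through a limited company.
All of (e)'s requirements are met (the prepared meals are shelf-stable; a current Tier 1 Declaration is held). Considering the limiting provisions: (i) applies (the reference index is 607, under the 712 limit), but is displaced by (j): (j) operates against (i): the baseline figure is 668, meeting the 569 threshold. (k) applies (some sales are to a restaurant for resale), but is set aside by (l): (l) operates — the prepared meals contain meat. (m) is engaged (a current Tier 6 Clearance is held), but yields to (n): (n) operates against (m): a current Class C Waiver is held. (e) remains available.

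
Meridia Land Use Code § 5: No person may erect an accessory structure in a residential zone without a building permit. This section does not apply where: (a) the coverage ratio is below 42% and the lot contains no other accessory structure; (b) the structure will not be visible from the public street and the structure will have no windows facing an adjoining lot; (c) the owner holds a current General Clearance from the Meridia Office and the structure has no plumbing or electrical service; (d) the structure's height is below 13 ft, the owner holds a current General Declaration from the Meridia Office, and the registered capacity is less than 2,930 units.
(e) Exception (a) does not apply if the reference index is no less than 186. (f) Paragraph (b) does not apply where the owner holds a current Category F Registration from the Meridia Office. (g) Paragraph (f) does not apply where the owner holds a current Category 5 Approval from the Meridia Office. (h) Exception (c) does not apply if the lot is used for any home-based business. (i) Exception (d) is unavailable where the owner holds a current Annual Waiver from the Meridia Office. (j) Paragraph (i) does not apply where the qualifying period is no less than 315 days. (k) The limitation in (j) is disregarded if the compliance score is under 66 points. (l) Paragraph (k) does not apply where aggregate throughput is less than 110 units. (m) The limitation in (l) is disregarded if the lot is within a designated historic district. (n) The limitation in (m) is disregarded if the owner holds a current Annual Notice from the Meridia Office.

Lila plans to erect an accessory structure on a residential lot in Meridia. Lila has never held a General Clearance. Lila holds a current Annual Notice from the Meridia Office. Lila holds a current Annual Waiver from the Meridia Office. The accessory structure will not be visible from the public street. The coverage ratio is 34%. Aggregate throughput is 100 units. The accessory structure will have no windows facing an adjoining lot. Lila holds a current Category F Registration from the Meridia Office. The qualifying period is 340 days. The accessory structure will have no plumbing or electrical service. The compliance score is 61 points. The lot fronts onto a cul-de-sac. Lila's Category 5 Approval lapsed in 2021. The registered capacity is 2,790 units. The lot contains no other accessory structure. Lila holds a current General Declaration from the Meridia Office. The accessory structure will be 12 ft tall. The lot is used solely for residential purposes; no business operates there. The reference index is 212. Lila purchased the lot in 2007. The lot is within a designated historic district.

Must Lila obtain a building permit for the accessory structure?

Exception (a)'s conditions are all satisfied: the coverage ratio is 34%, below the 42% limit; the lot has no other accessory structure. Turning to paragraph (e): (e) applies — the reference index is 212, meeting the 186 threshold. (a) is therefore removed.
Exception (b)'s conditions are all satisfied: the structure will not be visible from the street; no windows face an adjoining lot. But applying paragraphs (f)–(g): (f) operates against (b): a current Category F Registration is held. (g), which would lift (f), is not triggered — the Category 5 Approval is not current. So (b) is unavailable.
Exception (c) requires that the owner holds a current General Clearance from the Meridia Office; but there is no General Clearance in force, so (c) is unavailable.
Exception (d): the structure's height is 12 ft, below the 13 ft limit; a current General Declaration is held; the registered capacity is 2,790 units, less than the 2,930 units limit — every condition holds. Applying paragraphs (i)–(n): (i) applies (a current Annual Waiver is held), but is set aside by (j): (j) operates against (i): the qualifying period is 340 days, meeting the 315 days threshold. (k) applies (the compliance score is 61 points, under the 66 points limit), but is displaced by (l): (l) is triggered — aggregate throughput is 100 units, less than the 110 units limit. (m) would limit (l) — the lot is in a historic district — but (n) sets (m) aside: (n) is engaged — a current Annual Notice is held. So (d) applies.

No — exception (d) applies; Lila does not need a building permit.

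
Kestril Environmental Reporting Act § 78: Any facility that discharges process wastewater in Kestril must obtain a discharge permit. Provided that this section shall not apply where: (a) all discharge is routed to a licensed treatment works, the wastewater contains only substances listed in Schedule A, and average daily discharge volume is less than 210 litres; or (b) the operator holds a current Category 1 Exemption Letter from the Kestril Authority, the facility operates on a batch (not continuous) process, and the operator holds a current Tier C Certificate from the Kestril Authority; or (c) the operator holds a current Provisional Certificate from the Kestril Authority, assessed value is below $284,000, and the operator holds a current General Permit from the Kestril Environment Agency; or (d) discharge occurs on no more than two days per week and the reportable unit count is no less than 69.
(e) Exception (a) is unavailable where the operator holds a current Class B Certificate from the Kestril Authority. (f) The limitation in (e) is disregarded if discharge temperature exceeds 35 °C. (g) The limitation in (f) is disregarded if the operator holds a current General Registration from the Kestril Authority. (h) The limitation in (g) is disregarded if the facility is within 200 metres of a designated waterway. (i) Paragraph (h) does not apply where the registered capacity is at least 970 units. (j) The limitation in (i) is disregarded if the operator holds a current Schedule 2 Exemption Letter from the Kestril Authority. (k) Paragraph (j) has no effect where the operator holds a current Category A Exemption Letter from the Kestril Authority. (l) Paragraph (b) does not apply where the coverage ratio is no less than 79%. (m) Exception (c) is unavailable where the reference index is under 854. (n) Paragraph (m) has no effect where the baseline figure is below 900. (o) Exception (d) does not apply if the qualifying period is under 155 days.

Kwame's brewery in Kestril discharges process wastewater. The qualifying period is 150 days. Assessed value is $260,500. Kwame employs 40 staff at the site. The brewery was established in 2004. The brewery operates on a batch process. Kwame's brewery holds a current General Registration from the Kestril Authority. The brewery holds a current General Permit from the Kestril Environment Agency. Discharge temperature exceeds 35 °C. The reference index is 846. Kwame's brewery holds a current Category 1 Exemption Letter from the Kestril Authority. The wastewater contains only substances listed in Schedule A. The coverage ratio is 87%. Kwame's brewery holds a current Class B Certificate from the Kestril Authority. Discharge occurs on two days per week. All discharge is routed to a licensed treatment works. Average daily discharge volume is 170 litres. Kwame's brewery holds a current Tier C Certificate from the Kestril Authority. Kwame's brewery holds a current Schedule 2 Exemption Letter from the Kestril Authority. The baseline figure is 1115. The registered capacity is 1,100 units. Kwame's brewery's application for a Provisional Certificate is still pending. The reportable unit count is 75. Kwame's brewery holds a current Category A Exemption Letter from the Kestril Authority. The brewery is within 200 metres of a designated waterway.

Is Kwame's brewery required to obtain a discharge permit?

Yes — Kwame's brewery must obtain a discharge permit.

All of (a)'s requirements are met (discharge is routed to a licensed treatment works; the wastewater is Schedule-A-only; average daily discharge volume is 170 litres, less than the 210 litres limit). Turning to paragraphs (e)–(k): (e) applies — a current Class B Certificate is held. (f) would limit (e) — discharge temperature exceeds 35 °C — but (g) sets (f) aside: (g) operates — a current General Registration is held. (h) applies (the brewery is within 200 m of a designated waterway), but yields to (i): (i) operates against (h): the registered capacity is 1,100 units, meeting the 970 units threshold. (j) operates (a current Schedule 2 Exemption Letter is held), but is displaced by (k): (k) operates against (j): a current Category A Exemption Letter is held. So (a) is unavailable.
All of (b)'s requirements are met (a current Category 1 Exemption Letter is held; the facility operates on a batch process; a current Tier C Certificate is held). But: (l) applies — the coverage ratio is 87%, meeting the 79% threshold. (b) is therefore removed.
Exception (c) fails — the Provisional Certificate is not current.
Exception (d) is satisfied on its face — discharge occurs on no more than two days per week; the reportable unit count is 75, meeting the 69 threshold. Turning to paragraph (o): (o) is triggered — the qualifying period is 150 days, under the 155 days limit. Exception (d) does not apply.
None of the exceptions is available; § 78 applies in full.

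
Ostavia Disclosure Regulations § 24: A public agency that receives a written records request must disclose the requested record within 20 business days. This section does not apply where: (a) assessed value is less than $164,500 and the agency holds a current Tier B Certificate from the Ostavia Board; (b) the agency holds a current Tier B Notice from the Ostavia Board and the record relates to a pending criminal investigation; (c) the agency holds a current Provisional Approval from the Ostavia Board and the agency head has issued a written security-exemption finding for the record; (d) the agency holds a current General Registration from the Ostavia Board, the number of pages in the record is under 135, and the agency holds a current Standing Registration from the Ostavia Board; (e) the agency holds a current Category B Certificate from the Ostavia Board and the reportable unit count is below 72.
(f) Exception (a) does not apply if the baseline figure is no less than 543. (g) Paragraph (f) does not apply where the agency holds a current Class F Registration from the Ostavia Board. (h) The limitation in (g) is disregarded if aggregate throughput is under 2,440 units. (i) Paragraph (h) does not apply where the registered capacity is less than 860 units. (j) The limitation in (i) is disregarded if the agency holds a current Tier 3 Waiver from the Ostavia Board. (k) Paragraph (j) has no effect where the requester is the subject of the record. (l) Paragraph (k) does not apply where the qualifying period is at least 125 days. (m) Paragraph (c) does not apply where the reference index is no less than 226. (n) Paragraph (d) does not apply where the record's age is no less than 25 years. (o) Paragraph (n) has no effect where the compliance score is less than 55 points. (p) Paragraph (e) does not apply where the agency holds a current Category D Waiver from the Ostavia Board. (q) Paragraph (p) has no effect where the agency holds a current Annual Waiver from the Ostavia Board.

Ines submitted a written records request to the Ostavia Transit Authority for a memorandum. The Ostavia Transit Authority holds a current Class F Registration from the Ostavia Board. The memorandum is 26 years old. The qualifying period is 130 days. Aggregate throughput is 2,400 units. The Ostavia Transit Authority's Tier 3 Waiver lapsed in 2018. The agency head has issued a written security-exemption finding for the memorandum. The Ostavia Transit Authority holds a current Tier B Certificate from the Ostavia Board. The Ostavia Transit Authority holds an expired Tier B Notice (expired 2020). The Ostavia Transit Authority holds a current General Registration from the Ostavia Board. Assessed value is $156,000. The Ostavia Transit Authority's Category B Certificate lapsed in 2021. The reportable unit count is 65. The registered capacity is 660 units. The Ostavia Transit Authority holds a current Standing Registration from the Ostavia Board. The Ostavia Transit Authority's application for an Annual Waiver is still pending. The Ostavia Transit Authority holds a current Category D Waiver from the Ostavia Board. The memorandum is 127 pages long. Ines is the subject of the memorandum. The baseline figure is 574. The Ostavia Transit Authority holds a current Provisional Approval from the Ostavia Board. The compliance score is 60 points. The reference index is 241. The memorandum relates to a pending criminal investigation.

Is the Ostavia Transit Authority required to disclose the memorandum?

Exception (a) is satisfied on its face — assessed value is $156,000, less than the $164,500 limit; a current Tier B Certificate is held. Applying paragraphs (f)–(l): (f) is engaged (the baseline figure is 574, meeting the 543 threshold), but is set aside by (g): (g) operates against (f): a current Class F Registration is held. (h) operates (aggregate throughput is 2,400 units, under the 2,440 units limit), but yields to (i): (i) operates against (h): the registered capacity is 660 units, less than the 860 units limit. (j), which would lift (i), does not operate here — the Tier 3 Waiver is not current. (a) remains available.
Exception (b) requires that the agency holds a current Tier B Notice from the Ostavia Board; but the Tier B Notice is not current, so (b) is unavailable.
Exception (c) is satisfied on its face — a current Provisional Approval is held; a written security-exemption finding has been issued. But: (m) operates against (c): the reference index is 241, meeting the 226 threshold. (c) is therefore removed.
Exception (d)'s conditions are all satisfied: a current General Registration is held; the number of pages in the record is 127, under the 135 limit; a current Standing Registration is held. Turning to paragraphs (n)–(o): (n) operates against (d): the record's age is 26 years, meeting the 25 years threshold. (o) is not triggered (the compliance score is 60 points, not less than 55 points), so (n) stands. Exception (d) does not apply.
Exception (e) does not apply: the Category B Certificate is not current.

No — exception (a) applies; the Ostavia Transit Authority is not required to disclose the memorandum.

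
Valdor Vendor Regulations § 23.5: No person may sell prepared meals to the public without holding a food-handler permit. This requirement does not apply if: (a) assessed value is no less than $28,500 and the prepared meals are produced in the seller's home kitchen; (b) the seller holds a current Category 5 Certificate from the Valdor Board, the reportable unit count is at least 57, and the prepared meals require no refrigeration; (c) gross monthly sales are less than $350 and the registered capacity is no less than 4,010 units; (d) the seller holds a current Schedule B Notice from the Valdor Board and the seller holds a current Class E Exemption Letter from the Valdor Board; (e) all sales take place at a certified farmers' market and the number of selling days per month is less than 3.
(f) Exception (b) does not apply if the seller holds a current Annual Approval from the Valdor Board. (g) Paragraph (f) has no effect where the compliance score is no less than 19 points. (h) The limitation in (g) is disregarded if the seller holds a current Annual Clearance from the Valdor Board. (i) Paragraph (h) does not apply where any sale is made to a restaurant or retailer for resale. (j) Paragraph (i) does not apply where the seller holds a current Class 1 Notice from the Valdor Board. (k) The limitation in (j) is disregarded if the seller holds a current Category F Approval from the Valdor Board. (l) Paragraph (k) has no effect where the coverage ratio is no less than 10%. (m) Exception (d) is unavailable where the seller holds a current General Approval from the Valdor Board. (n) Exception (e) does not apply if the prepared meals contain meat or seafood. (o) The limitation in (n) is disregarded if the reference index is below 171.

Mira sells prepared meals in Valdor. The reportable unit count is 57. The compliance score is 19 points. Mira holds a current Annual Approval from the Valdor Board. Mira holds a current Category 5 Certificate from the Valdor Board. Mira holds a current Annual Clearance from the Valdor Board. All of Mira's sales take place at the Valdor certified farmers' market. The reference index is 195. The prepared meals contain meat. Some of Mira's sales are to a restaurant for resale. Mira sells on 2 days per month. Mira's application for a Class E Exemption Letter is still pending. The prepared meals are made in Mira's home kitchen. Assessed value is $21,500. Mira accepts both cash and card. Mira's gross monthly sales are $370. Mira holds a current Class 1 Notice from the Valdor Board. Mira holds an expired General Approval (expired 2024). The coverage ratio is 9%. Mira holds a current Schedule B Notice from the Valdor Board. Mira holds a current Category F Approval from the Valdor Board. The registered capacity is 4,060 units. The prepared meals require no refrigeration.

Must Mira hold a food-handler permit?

No — exception (b) applies; Mira is not required to hold a food-handler permit.

Exception (a) requires that assessed value is no less than $28,500; but assessed value is $21,500, short of $28,500, so (a) is unavailable.
All of (b)'s requirements are met (a current Category 5 Certificate is held; the reportable unit count is 57, meeting the 57 threshold; the prepared meals are shelf-stable). Applying paragraphs (f)–(l): (f) operates (a current Annual Approval is held), but yields to (g): (g) is triggered — the compliance score is 19 points, meeting the 19 points threshold. (h) operates (a current Annual Clearance is held), but yields to (i): (i) is triggered — some sales are to a restaurant for resale. (j) would limit (i) — a current Class 1 Notice is held — but (k) sets (j) aside: (k) applies — a current Category F Approval is held. (l) does not operate here (the coverage ratio is 9%, short of 10%), so (k) stands. Exception (b) stands.
Exception (c) does not apply: gross monthly sales are $370, not less than $350.
Exception (d) requires that the seller holds a current Class E Exemption Letter from the Valdor Board; but the Class E Exemption Letter is not current, so (d) is unavailable.
All of (e)'s requirements are met (all sales are at a certified farmers' market; the number of selling days per month is 2, less than the 3 limit). But: (n) operates against (e): the prepared meals contain meat. (o), which would lift (n), is not triggered — the reference index is 195, not below 171. (e) is therefore removed.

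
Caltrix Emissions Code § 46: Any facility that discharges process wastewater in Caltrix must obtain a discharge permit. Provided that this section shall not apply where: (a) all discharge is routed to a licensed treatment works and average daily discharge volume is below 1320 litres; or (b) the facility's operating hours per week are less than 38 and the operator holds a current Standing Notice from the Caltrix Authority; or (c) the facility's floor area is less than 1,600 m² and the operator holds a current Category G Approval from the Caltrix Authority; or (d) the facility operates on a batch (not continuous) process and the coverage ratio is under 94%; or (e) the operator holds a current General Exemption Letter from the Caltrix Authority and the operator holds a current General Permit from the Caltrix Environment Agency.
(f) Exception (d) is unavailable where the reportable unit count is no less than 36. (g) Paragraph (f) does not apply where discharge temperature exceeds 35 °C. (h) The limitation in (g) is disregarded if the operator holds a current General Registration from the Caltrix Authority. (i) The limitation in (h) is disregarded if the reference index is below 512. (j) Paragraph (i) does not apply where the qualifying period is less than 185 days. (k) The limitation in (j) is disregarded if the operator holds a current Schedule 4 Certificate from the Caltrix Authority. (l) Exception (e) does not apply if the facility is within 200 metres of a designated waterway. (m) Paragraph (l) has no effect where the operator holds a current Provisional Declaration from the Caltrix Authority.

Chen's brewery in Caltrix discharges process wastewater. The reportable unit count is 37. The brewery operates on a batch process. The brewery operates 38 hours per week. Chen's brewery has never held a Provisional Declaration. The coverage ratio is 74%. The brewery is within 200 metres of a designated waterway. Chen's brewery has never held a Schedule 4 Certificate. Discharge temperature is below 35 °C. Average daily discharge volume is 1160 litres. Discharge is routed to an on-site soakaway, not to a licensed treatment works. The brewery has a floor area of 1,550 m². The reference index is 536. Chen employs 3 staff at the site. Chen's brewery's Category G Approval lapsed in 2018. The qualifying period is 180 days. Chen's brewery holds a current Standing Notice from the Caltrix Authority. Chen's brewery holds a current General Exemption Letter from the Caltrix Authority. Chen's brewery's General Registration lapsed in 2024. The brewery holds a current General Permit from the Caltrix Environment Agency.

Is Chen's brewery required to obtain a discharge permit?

Yes — Chen's brewery must obtain a discharge permit.

Exception (a) requires that all discharge is routed to a licensed treatment works; but discharge is not routed to a licensed treatment works, so (a) is unavailable.
Exception (b) requires that the facility's operating hours per week are less than 38; but the facility's operating hours per week are 38, not less than 38, so (b) is unavailable.
Exception (c) fails — the Category G Approval is not current.
Exception (d) is satisfied on its face — the facility operates on a batch process; the coverage ratio is 74%, under the 94% limit. But applying paragraphs (f)–(k): (f) is engaged — the reportable unit count is 37, meeting the 36 threshold. (g), which would lift (f), is inapplicable — discharge temperature is below 35 °C. Exception (d) does not apply.
Exception (e) is satisfied on its face — a current General Exemption Letter is held; a current General Permit is held. But: (l) operates against (e): the brewery is within 200 m of a designated waterway. (m) is inapplicable (there is no Provisional Declaration in force), so (l) stands. So (e) is unavailable.
None of the exceptions is available; § 46 applies in full.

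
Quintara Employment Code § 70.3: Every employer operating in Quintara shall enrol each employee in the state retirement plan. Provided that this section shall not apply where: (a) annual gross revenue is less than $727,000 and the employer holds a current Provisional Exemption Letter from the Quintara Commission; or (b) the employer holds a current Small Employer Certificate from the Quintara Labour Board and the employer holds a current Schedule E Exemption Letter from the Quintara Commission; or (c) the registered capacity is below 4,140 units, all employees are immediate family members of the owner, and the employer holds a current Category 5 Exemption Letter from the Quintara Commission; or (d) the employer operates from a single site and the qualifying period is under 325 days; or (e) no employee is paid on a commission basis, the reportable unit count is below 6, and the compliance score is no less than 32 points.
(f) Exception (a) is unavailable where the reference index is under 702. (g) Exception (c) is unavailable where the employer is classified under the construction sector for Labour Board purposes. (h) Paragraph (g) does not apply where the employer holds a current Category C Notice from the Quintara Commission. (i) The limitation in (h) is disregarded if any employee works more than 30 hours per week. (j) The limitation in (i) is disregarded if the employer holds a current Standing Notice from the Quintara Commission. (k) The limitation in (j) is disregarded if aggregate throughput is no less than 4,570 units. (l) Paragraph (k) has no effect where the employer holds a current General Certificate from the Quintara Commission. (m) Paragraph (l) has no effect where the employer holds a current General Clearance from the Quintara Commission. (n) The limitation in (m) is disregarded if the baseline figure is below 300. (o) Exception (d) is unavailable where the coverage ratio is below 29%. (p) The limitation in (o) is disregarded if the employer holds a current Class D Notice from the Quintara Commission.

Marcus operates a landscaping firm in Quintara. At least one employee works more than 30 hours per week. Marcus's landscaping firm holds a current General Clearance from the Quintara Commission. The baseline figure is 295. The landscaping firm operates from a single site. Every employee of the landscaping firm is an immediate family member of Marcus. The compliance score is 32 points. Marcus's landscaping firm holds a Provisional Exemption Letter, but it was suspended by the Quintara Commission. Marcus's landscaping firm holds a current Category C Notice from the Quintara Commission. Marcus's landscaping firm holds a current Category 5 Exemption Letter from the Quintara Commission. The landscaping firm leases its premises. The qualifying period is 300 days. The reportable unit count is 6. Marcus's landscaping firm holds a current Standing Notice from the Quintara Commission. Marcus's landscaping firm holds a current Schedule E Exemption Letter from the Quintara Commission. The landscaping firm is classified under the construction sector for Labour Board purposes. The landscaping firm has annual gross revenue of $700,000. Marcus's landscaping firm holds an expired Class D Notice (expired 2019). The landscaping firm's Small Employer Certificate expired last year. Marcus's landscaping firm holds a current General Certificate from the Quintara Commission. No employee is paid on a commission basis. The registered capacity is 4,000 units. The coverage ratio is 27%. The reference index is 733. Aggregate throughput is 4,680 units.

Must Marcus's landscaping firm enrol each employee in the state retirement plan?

No — exception (c) applies; Marcus's landscaping firm is not required to enrol each employee in the state retirement plan.

Exception (a) does not apply: no current Provisional Exemption Letter is held.
Exception (b) requires that the employer holds a current Small Employer Certificate from the Quintara Labour Board; but the Small Employer Certificate has expired, so (b) is unavailable.
Exception (c)'s conditions are all satisfied: the registered capacity is 4,000 units, below the 4,140 units limit; every employee is an immediate family member; a current Category 5 Exemption Letter is held. Under paragraphs (g)–(n): (g) would limit (c) — the landscaping firm is classified under the construction sector — but (h) sets (g) aside: (h) operates against (g): a current Category C Notice is held. (i) would limit (h) — at least one employee exceeds 30 hours/week — but (j) sets (i) aside: (j) is engaged — a current Standing Notice is held. (k) would limit (j) — aggregate throughput is 4,680 units, meeting the 4,570 units threshold — but (l) sets (k) aside: (l) is triggered — a current General Certificate is held. (m) would limit (l) — a current General Clearance is held — but (n) sets (m) aside: (n) operates against (m): the baseline figure is 295, below the 300 limit. Exception (c) stands.
Exception (d): the employer operates from a single site; the qualifying period is 300 days, under the 325 days limit — every condition holds. However, paragraphs (o)–(p) must be considered: (o) operates against (d): the coverage ratio is 27%, below the 29% limit. (p) is inapplicable (no current Class D Notice is held), so (o) stands. (d) is therefore removed.
Exception (e) fails — the reportable unit count is 6, not below 6.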